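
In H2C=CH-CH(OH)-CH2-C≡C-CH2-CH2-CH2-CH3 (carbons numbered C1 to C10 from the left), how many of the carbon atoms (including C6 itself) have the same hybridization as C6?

2

C6 is sp (two π bonds).
C1: sp2
C2: sp2
C3: sp3
C4: sp3
C5: sp ✓
C6: sp ✓
C7: sp3
C8: sp3
C9: sp3
C10: sp3
2 carbons are sp.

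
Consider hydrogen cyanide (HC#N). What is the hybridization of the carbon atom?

sp

The carbon atom has 2 σ bonds, plus two π bonds: steric number 2 → sp.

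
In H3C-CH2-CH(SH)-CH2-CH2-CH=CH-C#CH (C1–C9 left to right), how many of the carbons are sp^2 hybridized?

2

C1: sp3
C2: sp3
C3: sp3
C4: sp3
C5: sp3
C6: sp2 ✓
C7: sp2 ✓
C8: sp
C9: sp
C6, C7 → 2 sp2 carbons.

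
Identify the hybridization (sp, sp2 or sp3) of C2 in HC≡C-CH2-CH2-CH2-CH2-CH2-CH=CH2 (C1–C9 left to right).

sp

C2: 2 σ bonds, plus two π bonds; 2 regions of electron density → sp.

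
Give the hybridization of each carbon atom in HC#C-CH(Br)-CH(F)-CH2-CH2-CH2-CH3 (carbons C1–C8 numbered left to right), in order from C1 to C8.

C1 sp, C2 sp, C3 sp3, C4 sp3, C5 sp3, C6 sp3, C7 sp3, C8 sp3

C1 is sp: 2 σ bonds, plus two π bonds, 2 electron-density regions.
C2 carries 2 σ bonds, plus two π bonds, giving a steric number of 2, so it is sp.
C3: 4 σ bonds — 4 electron domains, sp3.
C4: 4 σ bonds; 4 regions of electron density → sp3.
C5: 4 σ bonds; 4 regions of electron density → sp3.
C6: 4 σ bonds — 4 electron domains, sp3.
C7 is sp3: 4 σ bonds, 4 electron-density regions.
C8: 4 σ bonds; 4 regions of electron density → sp3.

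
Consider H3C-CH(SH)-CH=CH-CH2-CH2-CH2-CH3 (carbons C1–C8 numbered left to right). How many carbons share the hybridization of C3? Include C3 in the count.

C3 is sp2 (one π bond).
C1: sp3
C2: sp3
C3: sp2 ✓
C4: sp2 ✓
C5: sp3
C6: sp3
C7: sp3
C8: sp3
2 carbons are sp2.

2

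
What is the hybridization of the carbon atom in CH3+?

sp2

Three σ bonds to H, empty p orbital → sp2, trigonal planar.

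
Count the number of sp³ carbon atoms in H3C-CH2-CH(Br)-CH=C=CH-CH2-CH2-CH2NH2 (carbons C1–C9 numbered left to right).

6

C1: sp3 ✓
C2: sp3 ✓
C3: sp3 ✓
C4: sp2
C5: sp
C6: sp2
C7: sp3 ✓
C8: sp3 ✓
C9: sp3 ✓
C1, C2, C3, C7, C8, C9 → 6 sp3 carbons.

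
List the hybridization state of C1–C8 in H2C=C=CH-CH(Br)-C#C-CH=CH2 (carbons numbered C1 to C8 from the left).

C1 has 3 σ bonds, plus one π bond: steric number 3 → sp2.
C2 is sp: 2 σ bonds, plus two π bonds, 2 electron-density regions.
C3 (3 σ bonds, plus one π bond) has steric number 3: sp2.
C4 carries 4 σ bonds, giving a steric number of 4, so it is sp3.
C5 is sp: 2 σ bonds, plus two π bonds, 2 electron-density regions.
C6 has 2 σ bonds, plus two π bonds: steric number 2 → sp.
C7 carries 3 σ bonds, plus one π bond, giving a steric number of 3, so it is sp2.
C8 (3 σ bonds, plus one π bond) has steric number 3: sp2.

C1 sp2, C2 sp, C3 sp2, C4 sp3, C5 sp, C6 sp, C7 sp2, C8 sp2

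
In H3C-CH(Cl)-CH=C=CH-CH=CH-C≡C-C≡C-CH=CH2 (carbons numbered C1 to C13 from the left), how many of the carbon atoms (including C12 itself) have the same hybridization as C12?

C12 is sp2 (one π bond).
C1: sp3
C2: sp3
C3: sp2 ✓
C4: sp
C5: sp2 ✓
C6: sp2 ✓
C7: sp2 ✓
C8: sp
C9: sp
C10: sp
C11: sp
C12: sp2 ✓
C13: sp2 ✓
6 carbons are sp2.

6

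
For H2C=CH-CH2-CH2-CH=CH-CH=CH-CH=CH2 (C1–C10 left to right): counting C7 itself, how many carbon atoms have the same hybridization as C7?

8

C7 is sp2 (one π bond).
C1: sp2 ✓
C2: sp2 ✓
C3: sp3
C4: sp3
C5: sp2 ✓
C6: sp2 ✓
C7: sp2 ✓
C8: sp2 ✓
C9: sp2 ✓
C10: sp2 ✓
8 carbons are sp2.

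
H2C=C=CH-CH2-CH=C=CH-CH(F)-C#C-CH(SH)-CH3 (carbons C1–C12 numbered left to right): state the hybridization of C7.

sp²

C7: 3 σ bonds, plus one π bond; 3 regions of electron density → sp2.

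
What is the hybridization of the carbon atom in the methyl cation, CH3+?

Three σ bonds to H, empty p orbital → sp2, trigonal planar.

sp2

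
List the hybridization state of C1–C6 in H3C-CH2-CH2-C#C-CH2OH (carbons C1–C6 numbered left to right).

C1 sp3, C2 sp3, C3 sp3, C4 sp, C5 sp, C6 sp3

C1: 4 σ bonds — 4 electron domains, sp3.
C2 has 4 σ bonds: steric number 4 → sp3.
C3 (4 σ bonds) has steric number 4: sp3.
C4 — 2 σ bonds, plus two π bonds. Steric number 2, so sp.
C5: 2 σ bonds, plus two π bonds; 2 regions of electron density → sp.
C6 (4 σ bonds) has steric number 4: sp3.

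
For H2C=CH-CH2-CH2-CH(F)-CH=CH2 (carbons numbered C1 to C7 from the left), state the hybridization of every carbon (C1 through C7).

C1 sp2, C2 sp2, C3 sp3, C4 sp3, C5 sp3, C6 sp2, C7 sp2

C1: 3 σ bonds, plus one π bond; 3 regions of electron density → sp2.
C2 (3 σ bonds, plus one π bond) has steric number 3: sp2.
C3 is sp3: 4 σ bonds, 4 electron-density regions.
C4 is sp3: 4 σ bonds, 4 electron-density regions.
C5: 4 σ bonds; 4 regions of electron density → sp3.
C6 has 3 σ bonds, plus one π bond: steric number 3 → sp2.
C7: 3 σ bonds, plus one π bond; 3 regions of electron density → sp2.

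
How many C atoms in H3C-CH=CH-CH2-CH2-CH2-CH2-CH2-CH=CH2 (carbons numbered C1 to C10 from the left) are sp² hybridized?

4

C1: sp3
C2: sp2 ✓
C3: sp2 ✓
C4: sp3
C5: sp3
C6: sp3
C7: sp3
C8: sp3
C9: sp2 ✓
C10: sp2 ✓
C2, C3, C9, C10 → 4 sp2 carbons.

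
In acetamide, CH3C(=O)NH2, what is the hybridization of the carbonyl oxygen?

The carbonyl oxygen is sp2: 1 σ bond and 2 lone pairs, plus one π bond, 3 electron-density regions.

sp^2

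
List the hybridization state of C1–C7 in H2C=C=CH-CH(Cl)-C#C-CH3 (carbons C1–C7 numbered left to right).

C1 sp2, C2 sp, C3 sp2, C4 sp3, C5 sp, C6 sp, C7 sp3

C1 is sp2: 3 σ bonds, plus one π bond, 3 electron-density regions.
C2 carries 2 σ bonds, plus two π bonds, giving a steric number of 2, so it is sp.
C3 has 3 σ bonds, plus one π bond: steric number 3 → sp2.
C4 — 4 σ bonds. Steric number 4, so sp3.
C5 — 2 σ bonds, plus two π bonds. Steric number 2, so sp.
C6: 2 σ bonds, plus two π bonds; 2 regions of electron density → sp.
C7: 4 σ bonds; 4 regions of electron density → sp3.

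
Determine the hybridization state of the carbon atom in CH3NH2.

sp³

The carbon atom: 4 σ bonds — 4 electron domains, sp3.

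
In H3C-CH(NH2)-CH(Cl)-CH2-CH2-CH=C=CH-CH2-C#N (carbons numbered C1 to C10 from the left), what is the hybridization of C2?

sp³

C2 is sp3: 4 σ bonds, 4 electron-density regions.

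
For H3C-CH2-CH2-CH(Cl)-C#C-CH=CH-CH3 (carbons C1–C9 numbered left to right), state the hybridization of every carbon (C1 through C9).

C1 is sp3: 4 σ bonds, 4 electron-density regions.
C2: 4 σ bonds; 4 regions of electron density → sp3.
C3 is sp3: 4 σ bonds, 4 electron-density regions.
C4 — 4 σ bonds. Steric number 4, so sp3.
C5 carries 2 σ bonds, plus two π bonds, giving a steric number of 2, so it is sp.
C6 (2 σ bonds, plus two π bonds) has steric number 2: sp.
C7: 3 σ bonds, plus one π bond; 3 regions of electron density → sp2.
C8 carries 3 σ bonds, plus one π bond, giving a steric number of 3, so it is sp2.
C9 carries 4 σ bonds, giving a steric number of 4, so it is sp3.

C1 sp3, C2 sp3, C3 sp3, C4 sp3, C5 sp, C6 sp, C7 sp2, C8 sp2, C9 sp3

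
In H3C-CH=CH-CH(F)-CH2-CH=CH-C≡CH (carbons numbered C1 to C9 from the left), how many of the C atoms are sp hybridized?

C1: sp3
C2: sp2
C3: sp2
C4: sp3
C5: sp3
C6: sp2
C7: sp2
C8: sp ✓
C9: sp ✓
C8, C9 → 2 sp carbons.

2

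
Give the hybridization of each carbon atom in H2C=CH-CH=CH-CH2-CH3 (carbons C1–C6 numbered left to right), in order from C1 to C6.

C1 sp2, C2 sp2, C3 sp2, C4 sp2, C5 sp3, C6 sp3

C1 (3 σ bonds, plus one π bond) has steric number 3: sp2.
C2 has 3 σ bonds, plus one π bond: steric number 3 → sp2.
C3: 3 σ bonds, plus one π bond — 3 electron domains, sp2.
C4 has 3 σ bonds, plus one π bond: steric number 3 → sp2.
C5 has 4 σ bonds: steric number 4 → sp3.
C6 — 4 σ bonds. Steric number 4, so sp3.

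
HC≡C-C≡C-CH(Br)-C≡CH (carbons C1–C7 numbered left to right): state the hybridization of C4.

C4 is sp: 2 σ bonds, plus two π bonds, 2 electron-density regions.

sp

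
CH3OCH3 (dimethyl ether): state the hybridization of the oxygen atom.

Two σ bonds + two lone pairs = steric number 4 → sp3.

sp3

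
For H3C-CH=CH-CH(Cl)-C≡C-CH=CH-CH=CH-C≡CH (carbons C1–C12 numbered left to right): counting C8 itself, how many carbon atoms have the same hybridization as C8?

6

C8 is sp2 (one π bond).
C1: sp3
C2: sp2 ✓
C3: sp2 ✓
C4: sp3
C5: sp
C6: sp
C7: sp2 ✓
C8: sp2 ✓
C9: sp2 ✓
C10: sp2 ✓
C11: sp
C12: sp
6 carbons are sp2.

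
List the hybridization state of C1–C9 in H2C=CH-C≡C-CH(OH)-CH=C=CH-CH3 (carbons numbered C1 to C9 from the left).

C1: 3 σ bonds, plus one π bond; 3 regions of electron density → sp2.
C2 carries 3 σ bonds, plus one π bond, giving a steric number of 3, so it is sp2.
C3: 2 σ bonds, plus two π bonds; 2 regions of electron density → sp.
C4: 2 σ bonds, plus two π bonds; 2 regions of electron density → sp.
C5 has 4 σ bonds: steric number 4 → sp3.
C6 — 3 σ bonds, plus one π bond. Steric number 3, so sp2.
C7 carries 2 σ bonds, plus two π bonds, giving a steric number of 2, so it is sp.
C8: 3 σ bonds, plus one π bond — 3 electron domains, sp2.
C9 (4 σ bonds) has steric number 4: sp3.

C1 sp2, C2 sp2, C3 sp, C4 sp, C5 sp3, C6 sp2, C7 sp, C8 sp2, C9 sp3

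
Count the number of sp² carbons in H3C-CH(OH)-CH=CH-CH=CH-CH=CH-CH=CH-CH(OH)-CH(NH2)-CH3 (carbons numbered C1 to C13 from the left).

C1: sp3
C2: sp3
C3: sp2 ✓
C4: sp2 ✓
C5: sp2 ✓
C6: sp2 ✓
C7: sp2 ✓
C8: sp2 ✓
C9: sp2 ✓
C10: sp2 ✓
C11: sp3
C12: sp3
C13: sp3
C3, C4, C5, C6, C7, C8, C9, C10 → 8 sp2 carbons.

8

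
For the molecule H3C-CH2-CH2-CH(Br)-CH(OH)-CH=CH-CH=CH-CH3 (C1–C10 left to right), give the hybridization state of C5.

sp³

C5 has 4 σ bonds: steric number 4 → sp3.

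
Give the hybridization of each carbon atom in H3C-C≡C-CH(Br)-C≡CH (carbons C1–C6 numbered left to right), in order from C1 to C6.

C1: 4 σ bonds; 4 regions of electron density → sp3.
C2 is sp: 2 σ bonds, plus two π bonds, 2 electron-density regions.
C3 is sp: 2 σ bonds, plus two π bonds, 2 electron-density regions.
C4 (4 σ bonds) has steric number 4: sp3.
C5 — 2 σ bonds, plus two π bonds. Steric number 2, so sp.
C6: 2 σ bonds, plus two π bonds; 2 regions of electron density → sp.

C1 sp3, C2 sp, C3 sp, C4 sp3, C5 sp, C6 sp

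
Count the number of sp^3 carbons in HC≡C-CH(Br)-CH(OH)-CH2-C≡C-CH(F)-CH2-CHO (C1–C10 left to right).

C1: sp
C2: sp
C3: sp3 ✓
C4: sp3 ✓
C5: sp3 ✓
C6: sp
C7: sp
C8: sp3 ✓
C9: sp3 ✓
C10: sp2
C3, C4, C5, C8, C9 → 5 sp3 carbons.

5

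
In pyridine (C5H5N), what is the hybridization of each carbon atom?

Each carbon atom is sp2: 3 σ bonds, plus one π bond, 3 electron-density regions.

sp^2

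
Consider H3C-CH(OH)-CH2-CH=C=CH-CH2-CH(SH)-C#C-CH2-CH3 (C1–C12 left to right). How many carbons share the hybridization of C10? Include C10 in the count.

C10 is sp (two π bonds).
C1: sp3
C2: sp3
C3: sp3
C4: sp2
C5: sp ✓
C6: sp2
C7: sp3
C8: sp3
C9: sp ✓
C10: sp ✓
C11: sp3
C12: sp3
3 carbons are sp.

3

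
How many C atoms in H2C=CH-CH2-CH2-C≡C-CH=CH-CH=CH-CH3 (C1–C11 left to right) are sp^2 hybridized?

C1: sp2 ✓
C2: sp2 ✓
C3: sp3
C4: sp3
C5: sp
C6: sp
C7: sp2 ✓
C8: sp2 ✓
C9: sp2 ✓
C10: sp2 ✓
C11: sp3
C1, C2, C7, C8, C9, C10 → 6 sp2 carbons.

6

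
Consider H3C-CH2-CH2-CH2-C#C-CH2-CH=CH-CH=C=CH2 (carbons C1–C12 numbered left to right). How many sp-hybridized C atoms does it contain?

3

C1: sp3
C2: sp3
C3: sp3
C4: sp3
C5: sp ✓
C6: sp ✓
C7: sp3
C8: sp2
C9: sp2
C10: sp2
C11: sp ✓
C12: sp2
C5, C6, C11 → 3 sp carbons.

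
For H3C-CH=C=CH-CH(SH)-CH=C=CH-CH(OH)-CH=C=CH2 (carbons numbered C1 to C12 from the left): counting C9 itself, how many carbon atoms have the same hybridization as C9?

C9 is sp3 (only σ bonds).
C1: sp3 ✓
C2: sp2
C3: sp
C4: sp2
C5: sp3 ✓
C6: sp2
C7: sp
C8: sp2
C9: sp3 ✓
C10: sp2
C11: sp
C12: sp2
3 carbons are sp3.

3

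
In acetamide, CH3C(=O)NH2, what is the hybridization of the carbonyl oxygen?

The carbonyl oxygen: 1 σ bond and 2 lone pairs, plus one π bond; 3 regions of electron density → sp2.

sp2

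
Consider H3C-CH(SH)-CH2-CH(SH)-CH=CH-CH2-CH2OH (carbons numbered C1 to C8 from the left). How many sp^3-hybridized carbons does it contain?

6

C1: sp3 ✓
C2: sp3 ✓
C3: sp3 ✓
C4: sp3 ✓
C5: sp2
C6: sp2
C7: sp3 ✓
C8: sp3 ✓
C1, C2, C3, C4, C7, C8 → 6 sp3 carbons.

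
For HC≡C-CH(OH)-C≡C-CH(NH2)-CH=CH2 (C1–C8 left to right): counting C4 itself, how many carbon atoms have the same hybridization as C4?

C4 is sp (two π bonds).
C1: sp ✓
C2: sp ✓
C3: sp3
C4: sp ✓
C5: sp ✓
C6: sp3
C7: sp2
C8: sp2
4 carbons are sp.

4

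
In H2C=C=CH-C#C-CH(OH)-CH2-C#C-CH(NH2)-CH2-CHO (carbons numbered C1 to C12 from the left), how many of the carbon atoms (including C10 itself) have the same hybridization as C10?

4

C10 is sp3 (only σ bonds).
C1: sp2
C2: sp
C3: sp2
C4: sp
C5: sp
C6: sp3 ✓
C7: sp3 ✓
C8: sp
C9: sp
C10: sp3 ✓
C11: sp3 ✓
C12: sp2
4 carbons are sp3.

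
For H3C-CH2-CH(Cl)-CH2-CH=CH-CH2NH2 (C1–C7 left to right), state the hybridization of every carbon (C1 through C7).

C1 sp3, C2 sp3, C3 sp3, C4 sp3, C5 sp2, C6 sp2, C7 sp3

C1 has 4 σ bonds: steric number 4 → sp3.
C2 carries 4 σ bonds, giving a steric number of 4, so it is sp3.
C3 (4 σ bonds) has steric number 4: sp3.
C4 — 4 σ bonds. Steric number 4, so sp3.
C5: 3 σ bonds, plus one π bond; 3 regions of electron density → sp2.
C6 carries 3 σ bonds, plus one π bond, giving a steric number of 3, so it is sp2.
C7: 4 σ bonds; 4 regions of electron density → sp3.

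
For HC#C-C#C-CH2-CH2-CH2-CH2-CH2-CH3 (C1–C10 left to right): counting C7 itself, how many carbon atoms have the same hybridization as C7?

6

C7 is sp3 (only σ bonds).
C1: sp
C2: sp
C3: sp
C4: sp
C5: sp3 ✓
C6: sp3 ✓
C7: sp3 ✓
C8: sp3 ✓
C9: sp3 ✓
C10: sp3 ✓
6 carbons are sp3.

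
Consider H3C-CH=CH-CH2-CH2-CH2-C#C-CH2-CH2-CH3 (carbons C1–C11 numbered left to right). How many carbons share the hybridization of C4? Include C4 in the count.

C4 is sp3 (only σ bonds).
C1: sp3 ✓
C2: sp2
C3: sp2
C4: sp3 ✓
C5: sp3 ✓
C6: sp3 ✓
C7: sp
C8: sp
C9: sp3 ✓
C10: sp3 ✓
C11: sp3 ✓
7 carbons are sp3.

7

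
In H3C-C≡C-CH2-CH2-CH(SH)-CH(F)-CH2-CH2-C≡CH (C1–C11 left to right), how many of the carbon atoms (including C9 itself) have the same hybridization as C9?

7

C9 is sp3 (only σ bonds).
C1: sp3 ✓
C2: sp
C3: sp
C4: sp3 ✓
C5: sp3 ✓
C6: sp3 ✓
C7: sp3 ✓
C8: sp3 ✓
C9: sp3 ✓
C10: sp
C11: sp
7 carbons are sp3.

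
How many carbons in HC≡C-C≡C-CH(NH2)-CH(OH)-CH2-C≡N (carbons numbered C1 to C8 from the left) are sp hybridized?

5

C1: sp ✓
C2: sp ✓
C3: sp ✓
C4: sp ✓
C5: sp3
C6: sp3
C7: sp3
C8: sp ✓
C1, C2, C3, C4, C8 → 5 sp carbons.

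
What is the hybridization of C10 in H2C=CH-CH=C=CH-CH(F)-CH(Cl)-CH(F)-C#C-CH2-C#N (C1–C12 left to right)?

sp

C10: 2 σ bonds, plus two π bonds — 2 electron domains, sp.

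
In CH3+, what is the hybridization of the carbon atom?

sp²

Three σ bonds to H, empty p orbital → sp2, trigonal planar.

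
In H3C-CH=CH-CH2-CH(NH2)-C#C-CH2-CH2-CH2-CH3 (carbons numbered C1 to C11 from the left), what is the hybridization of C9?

C9 has 4 σ bonds: steric number 4 → sp3.

sp³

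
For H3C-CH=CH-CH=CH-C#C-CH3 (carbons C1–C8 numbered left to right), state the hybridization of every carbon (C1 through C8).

C1 sp3, C2 sp2, C3 sp2, C4 sp2, C5 sp2, C6 sp, C7 sp, C8 sp3

C1: 4 σ bonds — 4 electron domains, sp3.
C2: 3 σ bonds, plus one π bond; 3 regions of electron density → sp2.
C3: 3 σ bonds, plus one π bond; 3 regions of electron density → sp2.
C4 (3 σ bonds, plus one π bond) has steric number 3: sp2.
C5 (3 σ bonds, plus one π bond) has steric number 3: sp2.
C6: 2 σ bonds, plus two π bonds; 2 regions of electron density → sp.
C7 has 2 σ bonds, plus two π bonds: steric number 2 → sp.
C8 is sp3: 4 σ bonds, 4 electron-density regions.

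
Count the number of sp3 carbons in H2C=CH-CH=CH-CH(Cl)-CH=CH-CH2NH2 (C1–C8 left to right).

C1: sp2
C2: sp2
C3: sp2
C4: sp2
C5: sp3 ✓
C6: sp2
C7: sp2
C8: sp3 ✓
C5, C8 → 2 sp3 carbons.

2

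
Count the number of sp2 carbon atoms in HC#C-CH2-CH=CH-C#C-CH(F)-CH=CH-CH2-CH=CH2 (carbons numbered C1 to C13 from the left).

6

C1: sp
C2: sp
C3: sp3
C4: sp2 ✓
C5: sp2 ✓
C6: sp
C7: sp
C8: sp3
C9: sp2 ✓
C10: sp2 ✓
C11: sp3
C12: sp2 ✓
C13: sp2 ✓
C4, C5, C9, C10, C12, C13 → 6 sp2 carbons.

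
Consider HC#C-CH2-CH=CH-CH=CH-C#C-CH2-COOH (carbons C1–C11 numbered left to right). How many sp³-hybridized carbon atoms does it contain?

2

C1: sp
C2: sp
C3: sp3 ✓
C4: sp2
C5: sp2
C6: sp2
C7: sp2
C8: sp
C9: sp
C10: sp3 ✓
C11: sp2
C3, C10 → 2 sp3 carbons.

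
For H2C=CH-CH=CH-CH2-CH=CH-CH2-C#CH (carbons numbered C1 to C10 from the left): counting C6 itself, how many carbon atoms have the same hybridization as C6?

C6 is sp2 (one π bond).
C1: sp2 ✓
C2: sp2 ✓
C3: sp2 ✓
C4: sp2 ✓
C5: sp3
C6: sp2 ✓
C7: sp2 ✓
C8: sp3
C9: sp
C10: sp
6 carbons are sp2.

6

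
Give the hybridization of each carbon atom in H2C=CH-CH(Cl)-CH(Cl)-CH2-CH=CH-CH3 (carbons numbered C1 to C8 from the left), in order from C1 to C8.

C1 sp2, C2 sp2, C3 sp3, C4 sp3, C5 sp3, C6 sp2, C7 sp2, C8 sp3

C1: 3 σ bonds, plus one π bond — 3 electron domains, sp2.
C2: 3 σ bonds, plus one π bond; 3 regions of electron density → sp2.
C3: 4 σ bonds — 4 electron domains, sp3.
C4: 4 σ bonds; 4 regions of electron density → sp3.
C5 has 4 σ bonds: steric number 4 → sp3.
C6 (3 σ bonds, plus one π bond) has steric number 3: sp2.
C7 carries 3 σ bonds, plus one π bond, giving a steric number of 3, so it is sp2.
C8 carries 4 σ bonds, giving a steric number of 4, so it is sp3.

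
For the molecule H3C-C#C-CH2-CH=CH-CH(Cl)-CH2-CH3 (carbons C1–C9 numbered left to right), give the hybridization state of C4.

C4: 4 σ bonds — 4 electron domains, sp3.

sp³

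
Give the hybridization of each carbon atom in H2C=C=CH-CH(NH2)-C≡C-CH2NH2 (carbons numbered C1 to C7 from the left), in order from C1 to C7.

C1 sp2, C2 sp, C3 sp2, C4 sp3, C5 sp, C6 sp, C7 sp3

C1: 3 σ bonds, plus one π bond — 3 electron domains, sp2.
C2 carries 2 σ bonds, plus two π bonds, giving a steric number of 2, so it is sp.
C3 (3 σ bonds, plus one π bond) has steric number 3: sp2.
C4 carries 4 σ bonds, giving a steric number of 4, so it is sp3.
C5 — 2 σ bonds, plus two π bonds. Steric number 2, so sp.
C6 carries 2 σ bonds, plus two π bonds, giving a steric number of 2, so it is sp.
C7 has 4 σ bonds: steric number 4 → sp3.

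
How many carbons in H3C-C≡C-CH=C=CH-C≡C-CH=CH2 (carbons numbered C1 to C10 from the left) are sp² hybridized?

4

C1: sp3
C2: sp
C3: sp
C4: sp2 ✓
C5: sp
C6: sp2 ✓
C7: sp
C8: sp
C9: sp2 ✓
C10: sp2 ✓
C4, C6, C9, C10 → 4 sp2 carbons.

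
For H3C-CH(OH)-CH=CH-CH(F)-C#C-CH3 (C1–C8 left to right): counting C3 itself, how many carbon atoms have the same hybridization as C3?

C3 is sp2 (one π bond).
C1: sp3
C2: sp3
C3: sp2 ✓
C4: sp2 ✓
C5: sp3
C6: sp
C7: sp
C8: sp3
2 carbons are sp2.

2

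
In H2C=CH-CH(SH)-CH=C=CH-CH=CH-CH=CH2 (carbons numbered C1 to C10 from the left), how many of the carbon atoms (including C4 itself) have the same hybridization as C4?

8

C4 is sp2 (one π bond).
C1: sp2 ✓
C2: sp2 ✓
C3: sp3
C4: sp2 ✓
C5: sp
C6: sp2 ✓
C7: sp2 ✓
C8: sp2 ✓
C9: sp2 ✓
C10: sp2 ✓
8 carbons are sp2.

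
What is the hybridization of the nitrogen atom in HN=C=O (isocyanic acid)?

The nitrogen atom has 2 σ bonds and 1 lone pair, plus one π bond: steric number 3 → sp2.

sp2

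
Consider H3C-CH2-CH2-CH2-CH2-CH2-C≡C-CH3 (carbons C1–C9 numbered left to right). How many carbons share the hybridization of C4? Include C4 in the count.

C4 is sp3 (only σ bonds).
C1: sp3 ✓
C2: sp3 ✓
C3: sp3 ✓
C4: sp3 ✓
C5: sp3 ✓
C6: sp3 ✓
C7: sp
C8: sp
C9: sp3 ✓
7 carbons are sp3.

7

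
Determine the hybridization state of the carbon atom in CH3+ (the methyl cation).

sp²

Three σ bonds to H, empty p orbital → sp2, trigonal planar.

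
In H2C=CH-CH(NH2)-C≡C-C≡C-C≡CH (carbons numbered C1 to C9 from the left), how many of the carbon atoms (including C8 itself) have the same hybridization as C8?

C8 is sp (two π bonds).
C1: sp2
C2: sp2
C3: sp3
C4: sp ✓
C5: sp ✓
C6: sp ✓
C7: sp ✓
C8: sp ✓
C9: sp ✓
6 carbons are sp.

6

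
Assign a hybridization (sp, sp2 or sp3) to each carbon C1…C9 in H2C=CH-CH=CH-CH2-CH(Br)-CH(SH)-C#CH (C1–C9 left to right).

C1 sp2, C2 sp2, C3 sp2, C4 sp2, C5 sp3, C6 sp3, C7 sp3, C8 sp, C9 sp

C1 has 3 σ bonds, plus one π bond: steric number 3 → sp2.
C2: 3 σ bonds, plus one π bond — 3 electron domains, sp2.
C3 — 3 σ bonds, plus one π bond. Steric number 3, so sp2.
C4 — 3 σ bonds, plus one π bond. Steric number 3, so sp2.
C5 (4 σ bonds) has steric number 4: sp3.
C6 has 4 σ bonds: steric number 4 → sp3.
C7 (4 σ bonds) has steric number 4: sp3.
C8 — 2 σ bonds, plus two π bonds. Steric number 2, so sp.
C9: 2 σ bonds, plus two π bonds; 2 regions of electron density → sp.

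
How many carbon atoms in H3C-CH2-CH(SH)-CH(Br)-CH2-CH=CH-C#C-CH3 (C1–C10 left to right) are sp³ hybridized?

C1: sp3 ✓
C2: sp3 ✓
C3: sp3 ✓
C4: sp3 ✓
C5: sp3 ✓
C6: sp2
C7: sp2
C8: sp
C9: sp
C10: sp3 ✓
C1, C2, C3, C4, C5, C10 → 6 sp3 carbons.

6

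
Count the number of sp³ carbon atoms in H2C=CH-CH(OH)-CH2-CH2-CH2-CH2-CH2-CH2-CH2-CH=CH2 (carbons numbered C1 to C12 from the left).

8

C1: sp2
C2: sp2
C3: sp3 ✓
C4: sp3 ✓
C5: sp3 ✓
C6: sp3 ✓
C7: sp3 ✓
C8: sp3 ✓
C9: sp3 ✓
C10: sp3 ✓
C11: sp2
C12: sp2
C3, C4, C5, C6, C7, C8, C9, C10 → 8 sp3 carbons.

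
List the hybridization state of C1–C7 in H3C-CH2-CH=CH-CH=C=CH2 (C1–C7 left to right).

C1 is sp3: 4 σ bonds, 4 electron-density regions.
C2 — 4 σ bonds. Steric number 4, so sp3.
C3: 3 σ bonds, plus one π bond; 3 regions of electron density → sp2.
C4 has 3 σ bonds, plus one π bond: steric number 3 → sp2.
C5 — 3 σ bonds, plus one π bond. Steric number 3, so sp2.
C6 has 2 σ bonds, plus two π bonds: steric number 2 → sp.
C7 has 3 σ bonds, plus one π bond: steric number 3 → sp2.

C1 sp3, C2 sp3, C3 sp2, C4 sp2, C5 sp2, C6 sp, C7 sp2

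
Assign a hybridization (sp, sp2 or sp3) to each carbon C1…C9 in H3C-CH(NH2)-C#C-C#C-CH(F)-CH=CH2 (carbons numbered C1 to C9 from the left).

C1: 4 σ bonds; 4 regions of electron density → sp3.
C2 has 4 σ bonds: steric number 4 → sp3.
C3 is sp: 2 σ bonds, plus two π bonds, 2 electron-density regions.
C4 carries 2 σ bonds, plus two π bonds, giving a steric number of 2, so it is sp.
C5: 2 σ bonds, plus two π bonds; 2 regions of electron density → sp.
C6 has 2 σ bonds, plus two π bonds: steric number 2 → sp.
C7: 4 σ bonds; 4 regions of electron density → sp3.
C8: 3 σ bonds, plus one π bond — 3 electron domains, sp2.
C9 carries 3 σ bonds, plus one π bond, giving a steric number of 3, so it is sp2.

C1 sp3, C2 sp3, C3 sp, C4 sp, C5 sp, C6 sp, C7 sp3, C8 sp2, C9 sp2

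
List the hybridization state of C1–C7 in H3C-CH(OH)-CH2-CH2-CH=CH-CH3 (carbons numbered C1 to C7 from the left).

C1 — 4 σ bonds. Steric number 4, so sp3.
C2 carries 4 σ bonds, giving a steric number of 4, so it is sp3.
C3: 4 σ bonds; 4 regions of electron density → sp3.
C4 is sp3: 4 σ bonds, 4 electron-density regions.
C5: 3 σ bonds, plus one π bond; 3 regions of electron density → sp2.
C6 (3 σ bonds, plus one π bond) has steric number 3: sp2.
C7 — 4 σ bonds. Steric number 4, so sp3.

C1 sp3, C2 sp3, C3 sp3, C4 sp3, C5 sp2, C6 sp2, C7 sp3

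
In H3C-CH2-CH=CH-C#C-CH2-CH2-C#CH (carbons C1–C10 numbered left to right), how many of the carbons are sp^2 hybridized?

C1: sp3
C2: sp3
C3: sp2 ✓
C4: sp2 ✓
C5: sp
C6: sp
C7: sp3
C8: sp3
C9: sp
C10: sp
C3, C4 → 2 sp2 carbons.

2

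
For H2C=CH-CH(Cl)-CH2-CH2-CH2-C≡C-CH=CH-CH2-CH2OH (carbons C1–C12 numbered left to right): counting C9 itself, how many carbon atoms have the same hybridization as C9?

4

C9 is sp2 (one π bond).
C1: sp2 ✓
C2: sp2 ✓
C3: sp3
C4: sp3
C5: sp3
C6: sp3
C7: sp
C8: sp
C9: sp2 ✓
C10: sp2 ✓
C11: sp3
C12: sp3
4 carbons are sp2.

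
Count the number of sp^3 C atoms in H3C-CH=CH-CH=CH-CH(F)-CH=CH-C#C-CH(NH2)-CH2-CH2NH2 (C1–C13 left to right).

5

C1: sp3 ✓
C2: sp2
C3: sp2
C4: sp2
C5: sp2
C6: sp3 ✓
C7: sp2
C8: sp2
C9: sp
C10: sp
C11: sp3 ✓
C12: sp3 ✓
C13: sp3 ✓
C1, C6, C11, C12, C13 → 5 sp3 carbons.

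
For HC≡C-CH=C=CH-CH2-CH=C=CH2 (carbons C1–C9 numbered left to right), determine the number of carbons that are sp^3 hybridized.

1

C1: sp
C2: sp
C3: sp2
C4: sp
C5: sp2
C6: sp3 ✓
C7: sp2
C8: sp
C9: sp2
C6 → 1 sp3 carbon.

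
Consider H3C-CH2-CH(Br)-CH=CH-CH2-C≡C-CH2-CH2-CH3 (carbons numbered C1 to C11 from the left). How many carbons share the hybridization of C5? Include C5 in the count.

C5 is sp2 (one π bond).
C1: sp3
C2: sp3
C3: sp3
C4: sp2 ✓
C5: sp2 ✓
C6: sp3
C7: sp
C8: sp
C9: sp3
C10: sp3
C11: sp3
2 carbons are sp2.

2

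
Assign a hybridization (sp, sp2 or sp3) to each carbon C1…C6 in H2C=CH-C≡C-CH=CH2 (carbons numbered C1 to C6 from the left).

C1 (3 σ bonds, plus one π bond) has steric number 3: sp2.
C2 has 3 σ bonds, plus one π bond: steric number 3 → sp2.
C3 has 2 σ bonds, plus two π bonds: steric number 2 → sp.
C4: 2 σ bonds, plus two π bonds — 2 electron domains, sp.
C5: 3 σ bonds, plus one π bond; 3 regions of electron density → sp2.
C6 carries 3 σ bonds, plus one π bond, giving a steric number of 3, so it is sp2.

C1 sp2, C2 sp2, C3 sp, C4 sp, C5 sp2, C6 sp2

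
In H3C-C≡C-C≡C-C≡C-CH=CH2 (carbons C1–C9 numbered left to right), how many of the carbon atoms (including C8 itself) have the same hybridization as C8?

2

C8 is sp2 (one π bond).
C1: sp3
C2: sp
C3: sp
C4: sp
C5: sp
C6: sp
C7: sp
C8: sp2 ✓
C9: sp2 ✓
2 carbons are sp2.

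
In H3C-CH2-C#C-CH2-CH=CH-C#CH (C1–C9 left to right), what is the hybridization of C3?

sp

C3 has 2 σ bonds, plus two π bonds: steric number 2 → sp.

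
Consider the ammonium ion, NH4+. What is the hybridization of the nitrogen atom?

Four σ bonds, no lone pair → sp3, tetrahedral.

sp3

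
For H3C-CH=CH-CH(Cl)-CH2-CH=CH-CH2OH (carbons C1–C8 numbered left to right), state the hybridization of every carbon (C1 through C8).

C1 sp3, C2 sp2, C3 sp2, C4 sp3, C5 sp3, C6 sp2, C7 sp2, C8 sp3

C1 — 4 σ bonds. Steric number 4, so sp3.
C2 is sp2: 3 σ bonds, plus one π bond, 3 electron-density regions.
C3 (3 σ bonds, plus one π bond) has steric number 3: sp2.
C4 — 4 σ bonds. Steric number 4, so sp3.
C5 carries 4 σ bonds, giving a steric number of 4, so it is sp3.
C6 has 3 σ bonds, plus one π bond: steric number 3 → sp2.
C7 carries 3 σ bonds, plus one π bond, giving a steric number of 3, so it is sp2.
C8: 4 σ bonds; 4 regions of electron density → sp3.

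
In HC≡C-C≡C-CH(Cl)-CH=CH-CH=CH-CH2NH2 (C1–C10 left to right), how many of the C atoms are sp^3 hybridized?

2

C1: sp
C2: sp
C3: sp
C4: sp
C5: sp3 ✓
C6: sp2
C7: sp2
C8: sp2
C9: sp2
C10: sp3 ✓
C5, C10 → 2 sp3 carbons.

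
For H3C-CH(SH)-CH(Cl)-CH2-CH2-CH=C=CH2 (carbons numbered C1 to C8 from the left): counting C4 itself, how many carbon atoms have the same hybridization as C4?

C4 is sp3 (only σ bonds).
C1: sp3 ✓
C2: sp3 ✓
C3: sp3 ✓
C4: sp3 ✓
C5: sp3 ✓
C6: sp2
C7: sp
C8: sp2
5 carbons are sp3.

5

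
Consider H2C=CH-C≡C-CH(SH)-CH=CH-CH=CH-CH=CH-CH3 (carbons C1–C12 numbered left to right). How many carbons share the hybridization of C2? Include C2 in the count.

C2 is sp2 (one π bond).
C1: sp2 ✓
C2: sp2 ✓
C3: sp
C4: sp
C5: sp3
C6: sp2 ✓
C7: sp2 ✓
C8: sp2 ✓
C9: sp2 ✓
C10: sp2 ✓
C11: sp2 ✓
C12: sp3
8 carbons are sp2.

8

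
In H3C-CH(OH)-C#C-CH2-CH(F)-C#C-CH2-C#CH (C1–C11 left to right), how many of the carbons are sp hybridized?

6

C1: sp3
C2: sp3
C3: sp ✓
C4: sp ✓
C5: sp3
C6: sp3
C7: sp ✓
C8: sp ✓
C9: sp3
C10: sp ✓
C11: sp ✓
C3, C4, C7, C8, C10, C11 → 6 sp carbons.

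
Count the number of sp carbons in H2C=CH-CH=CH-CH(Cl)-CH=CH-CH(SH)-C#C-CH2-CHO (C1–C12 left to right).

C1: sp2
C2: sp2
C3: sp2
C4: sp2
C5: sp3
C6: sp2
C7: sp2
C8: sp3
C9: sp ✓
C10: sp ✓
C11: sp3
C12: sp2
C9, C10 → 2 sp carbons.

2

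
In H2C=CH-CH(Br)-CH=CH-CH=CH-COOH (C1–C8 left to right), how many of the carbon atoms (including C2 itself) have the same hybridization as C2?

7

C2 is sp2 (one π bond).
C1: sp2 ✓
C2: sp2 ✓
C3: sp3
C4: sp2 ✓
C5: sp2 ✓
C6: sp2 ✓
C7: sp2 ✓
C8: sp2 ✓
7 carbons are sp2.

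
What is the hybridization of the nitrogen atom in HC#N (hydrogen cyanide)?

sp

The nitrogen atom (1 σ bond and 1 lone pair, plus two π bonds) has steric number 2: sp.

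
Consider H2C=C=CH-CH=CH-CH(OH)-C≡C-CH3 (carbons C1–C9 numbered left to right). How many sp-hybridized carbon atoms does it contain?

3

C1: sp2
C2: sp ✓
C3: sp2
C4: sp2
C5: sp2
C6: sp3
C7: sp ✓
C8: sp ✓
C9: sp3
C2, C7, C8 → 3 sp carbons.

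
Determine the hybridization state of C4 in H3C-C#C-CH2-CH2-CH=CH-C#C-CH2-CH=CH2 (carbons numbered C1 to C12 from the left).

sp^3

C4 has 4 σ bonds: steric number 4 → sp3.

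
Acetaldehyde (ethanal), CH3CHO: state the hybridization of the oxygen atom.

The oxygen atom is sp2: 1 σ bond and 2 lone pairs, plus one π bond, 3 electron-density regions.

sp^2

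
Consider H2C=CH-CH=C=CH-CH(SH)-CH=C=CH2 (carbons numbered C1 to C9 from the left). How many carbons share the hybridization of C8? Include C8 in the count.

2

C8 is sp (two π bonds).
C1: sp2
C2: sp2
C3: sp2
C4: sp ✓
C5: sp2
C6: sp3
C7: sp2
C8: sp ✓
C9: sp2
2 carbons are sp.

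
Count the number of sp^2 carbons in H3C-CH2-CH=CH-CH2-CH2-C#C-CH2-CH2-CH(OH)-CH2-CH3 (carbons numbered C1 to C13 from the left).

C1: sp3
C2: sp3
C3: sp2 ✓
C4: sp2 ✓
C5: sp3
C6: sp3
C7: sp
C8: sp
C9: sp3
C10: sp3
C11: sp3
C12: sp3
C13: sp3
C3, C4 → 2 sp2 carbons.

2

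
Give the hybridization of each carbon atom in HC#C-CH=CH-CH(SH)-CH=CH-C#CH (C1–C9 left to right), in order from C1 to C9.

C1 sp, C2 sp, C3 sp2, C4 sp2, C5 sp3, C6 sp2, C7 sp2, C8 sp, C9 sp

C1 — 2 σ bonds, plus two π bonds. Steric number 2, so sp.
C2 carries 2 σ bonds, plus two π bonds, giving a steric number of 2, so it is sp.
C3: 3 σ bonds, plus one π bond — 3 electron domains, sp2.
C4: 3 σ bonds, plus one π bond; 3 regions of electron density → sp2.
C5: 4 σ bonds — 4 electron domains, sp3.
C6 (3 σ bonds, plus one π bond) has steric number 3: sp2.
C7 (3 σ bonds, plus one π bond) has steric number 3: sp2.
C8: 2 σ bonds, plus two π bonds — 2 electron domains, sp.
C9 carries 2 σ bonds, plus two π bonds, giving a steric number of 2, so it is sp.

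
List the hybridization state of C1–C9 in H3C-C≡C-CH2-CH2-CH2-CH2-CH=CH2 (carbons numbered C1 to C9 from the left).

C1 (4 σ bonds) has steric number 4: sp3.
C2 (2 σ bonds, plus two π bonds) has steric number 2: sp.
C3 carries 2 σ bonds, plus two π bonds, giving a steric number of 2, so it is sp.
C4 — 4 σ bonds. Steric number 4, so sp3.
C5 has 4 σ bonds: steric number 4 → sp3.
C6: 4 σ bonds; 4 regions of electron density → sp3.
C7 carries 4 σ bonds, giving a steric number of 4, so it is sp3.
C8 has 3 σ bonds, plus one π bond: steric number 3 → sp2.
C9 (3 σ bonds, plus one π bond) has steric number 3: sp2.

C1 sp3, C2 sp, C3 sp, C4 sp3, C5 sp3, C6 sp3, C7 sp3, C8 sp2, C9 sp2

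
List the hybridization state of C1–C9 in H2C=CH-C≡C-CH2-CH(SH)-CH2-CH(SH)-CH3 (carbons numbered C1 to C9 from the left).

C1 (3 σ bonds, plus one π bond) has steric number 3: sp2.
C2 carries 3 σ bonds, plus one π bond, giving a steric number of 3, so it is sp2.
C3 carries 2 σ bonds, plus two π bonds, giving a steric number of 2, so it is sp.
C4: 2 σ bonds, plus two π bonds; 2 regions of electron density → sp.
C5 — 4 σ bonds. Steric number 4, so sp3.
C6 carries 4 σ bonds, giving a steric number of 4, so it is sp3.
C7 is sp3: 4 σ bonds, 4 electron-density regions.
C8 — 4 σ bonds. Steric number 4, so sp3.
C9 — 4 σ bonds. Steric number 4, so sp3.

C1 sp2, C2 sp2, C3 sp, C4 sp, C5 sp3, C6 sp3, C7 sp3, C8 sp3, C9 sp3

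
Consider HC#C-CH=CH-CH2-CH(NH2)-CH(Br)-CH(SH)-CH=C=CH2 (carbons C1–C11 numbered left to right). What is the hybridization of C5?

sp³

C5 is sp3: 4 σ bonds, 4 electron-density regions.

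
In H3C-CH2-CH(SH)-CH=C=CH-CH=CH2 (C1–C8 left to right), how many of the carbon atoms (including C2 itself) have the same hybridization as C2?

3

C2 is sp3 (only σ bonds).
C1: sp3 ✓
C2: sp3 ✓
C3: sp3 ✓
C4: sp2
C5: sp
C6: sp2
C7: sp2
C8: sp2
3 carbons are sp3.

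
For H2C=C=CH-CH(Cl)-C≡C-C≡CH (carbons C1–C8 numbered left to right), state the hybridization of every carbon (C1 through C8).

C1 has 3 σ bonds, plus one π bond: steric number 3 → sp2.
C2 carries 2 σ bonds, plus two π bonds, giving a steric number of 2, so it is sp.
C3 (3 σ bonds, plus one π bond) has steric number 3: sp2.
C4 has 4 σ bonds: steric number 4 → sp3.
C5 (2 σ bonds, plus two π bonds) has steric number 2: sp.
C6: 2 σ bonds, plus two π bonds; 2 regions of electron density → sp.
C7 (2 σ bonds, plus two π bonds) has steric number 2: sp.
C8 carries 2 σ bonds, plus two π bonds, giving a steric number of 2, so it is sp.

C1 sp2, C2 sp, C3 sp2, C4 sp3, C5 sp, C6 sp, C7 sp, C8 sp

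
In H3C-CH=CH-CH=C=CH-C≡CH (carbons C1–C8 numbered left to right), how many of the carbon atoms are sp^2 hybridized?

C1: sp3
C2: sp2 ✓
C3: sp2 ✓
C4: sp2 ✓
C5: sp
C6: sp2 ✓
C7: sp
C8: sp
C2, C3, C4, C6 → 4 sp2 carbons.

4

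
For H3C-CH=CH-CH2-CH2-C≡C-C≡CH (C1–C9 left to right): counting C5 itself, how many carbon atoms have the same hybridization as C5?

C5 is sp3 (only σ bonds).
C1: sp3 ✓
C2: sp2
C3: sp2
C4: sp3 ✓
C5: sp3 ✓
C6: sp
C7: sp
C8: sp
C9: sp
3 carbons are sp3.

3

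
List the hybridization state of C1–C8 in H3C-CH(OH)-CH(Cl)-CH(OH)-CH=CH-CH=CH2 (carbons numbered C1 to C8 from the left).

C1 (4 σ bonds) has steric number 4: sp3.
C2: 4 σ bonds; 4 regions of electron density → sp3.
C3: 4 σ bonds — 4 electron domains, sp3.
C4 carries 4 σ bonds, giving a steric number of 4, so it is sp3.
C5 — 3 σ bonds, plus one π bond. Steric number 3, so sp2.
C6: 3 σ bonds, plus one π bond; 3 regions of electron density → sp2.
C7 carries 3 σ bonds, plus one π bond, giving a steric number of 3, so it is sp2.
C8 carries 3 σ bonds, plus one π bond, giving a steric number of 3, so it is sp2.

C1 sp3, C2 sp3, C3 sp3, C4 sp3, C5 sp2, C6 sp2, C7 sp2, C8 sp2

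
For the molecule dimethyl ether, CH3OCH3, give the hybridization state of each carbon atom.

Each carbon atom: 4 σ bonds — 4 electron domains, sp3.

sp^3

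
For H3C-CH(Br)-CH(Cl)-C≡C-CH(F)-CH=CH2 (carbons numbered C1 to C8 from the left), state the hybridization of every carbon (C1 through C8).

C1 sp3, C2 sp3, C3 sp3, C4 sp, C5 sp, C6 sp3, C7 sp2, C8 sp2

C1: 4 σ bonds; 4 regions of electron density → sp3.
C2 carries 4 σ bonds, giving a steric number of 4, so it is sp3.
C3 — 4 σ bonds. Steric number 4, so sp3.
C4: 2 σ bonds, plus two π bonds — 2 electron domains, sp.
C5 has 2 σ bonds, plus two π bonds: steric number 2 → sp.
C6 has 4 σ bonds: steric number 4 → sp3.
C7 (3 σ bonds, plus one π bond) has steric number 3: sp2.
C8 — 3 σ bonds, plus one π bond. Steric number 3, so sp2.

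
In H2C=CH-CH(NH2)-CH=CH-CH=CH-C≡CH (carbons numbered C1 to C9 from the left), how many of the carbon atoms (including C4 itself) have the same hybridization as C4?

6

C4 is sp2 (one π bond).
C1: sp2 ✓
C2: sp2 ✓
C3: sp3
C4: sp2 ✓
C5: sp2 ✓
C6: sp2 ✓
C7: sp2 ✓
C8: sp
C9: sp
6 carbons are sp2.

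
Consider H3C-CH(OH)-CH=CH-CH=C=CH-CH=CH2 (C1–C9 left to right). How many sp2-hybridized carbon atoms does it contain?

6

C1: sp3
C2: sp3
C3: sp2 ✓
C4: sp2 ✓
C5: sp2 ✓
C6: sp
C7: sp2 ✓
C8: sp2 ✓
C9: sp2 ✓
C3, C4, C5, C7, C8, C9 → 6 sp2 carbons.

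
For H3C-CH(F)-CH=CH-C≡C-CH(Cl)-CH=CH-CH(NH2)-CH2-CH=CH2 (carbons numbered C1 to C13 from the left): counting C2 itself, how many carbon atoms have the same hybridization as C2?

C2 is sp3 (only σ bonds).
C1: sp3 ✓
C2: sp3 ✓
C3: sp2
C4: sp2
C5: sp
C6: sp
C7: sp3 ✓
C8: sp2
C9: sp2
C10: sp3 ✓
C11: sp3 ✓
C12: sp2
C13: sp2
5 carbons are sp3.

5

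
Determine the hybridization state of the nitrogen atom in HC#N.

The nitrogen atom is sp: 1 σ bond and 1 lone pair, plus two π bonds, 2 electron-density regions.

sp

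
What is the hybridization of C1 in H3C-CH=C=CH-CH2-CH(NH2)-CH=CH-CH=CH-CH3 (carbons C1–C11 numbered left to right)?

sp³

C1 — 4 σ bonds. Steric number 4, so sp3.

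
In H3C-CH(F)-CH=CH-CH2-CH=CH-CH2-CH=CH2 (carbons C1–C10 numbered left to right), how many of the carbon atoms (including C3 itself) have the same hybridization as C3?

6

C3 is sp2 (one π bond).
C1: sp3
C2: sp3
C3: sp2 ✓
C4: sp2 ✓
C5: sp3
C6: sp2 ✓
C7: sp2 ✓
C8: sp3
C9: sp2 ✓
C10: sp2 ✓
6 carbons are sp2.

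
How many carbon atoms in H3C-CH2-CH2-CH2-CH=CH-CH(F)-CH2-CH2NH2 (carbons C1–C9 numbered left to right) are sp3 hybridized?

7

C1: sp3 ✓
C2: sp3 ✓
C3: sp3 ✓
C4: sp3 ✓
C5: sp2
C6: sp2
C7: sp3 ✓
C8: sp3 ✓
C9: sp3 ✓
C1, C2, C3, C4, C7, C8, C9 → 7 sp3 carbons.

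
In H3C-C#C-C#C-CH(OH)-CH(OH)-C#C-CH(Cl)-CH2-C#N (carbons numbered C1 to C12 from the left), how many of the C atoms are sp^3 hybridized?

C1: sp3 ✓
C2: sp
C3: sp
C4: sp
C5: sp
C6: sp3 ✓
C7: sp3 ✓
C8: sp
C9: sp
C10: sp3 ✓
C11: sp3 ✓
C12: sp
C1, C6, C7, C10, C11 → 5 sp3 carbons.

5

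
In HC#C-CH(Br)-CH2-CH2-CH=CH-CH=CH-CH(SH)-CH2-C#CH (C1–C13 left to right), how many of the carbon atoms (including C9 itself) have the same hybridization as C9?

4

C9 is sp2 (one π bond).
C1: sp
C2: sp
C3: sp3
C4: sp3
C5: sp3
C6: sp2 ✓
C7: sp2 ✓
C8: sp2 ✓
C9: sp2 ✓
C10: sp3
C11: sp3
C12: sp
C13: sp
4 carbons are sp2.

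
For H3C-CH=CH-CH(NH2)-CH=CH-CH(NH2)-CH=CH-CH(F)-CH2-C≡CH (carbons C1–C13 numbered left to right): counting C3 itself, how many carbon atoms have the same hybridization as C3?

C3 is sp2 (one π bond).
C1: sp3
C2: sp2 ✓
C3: sp2 ✓
C4: sp3
C5: sp2 ✓
C6: sp2 ✓
C7: sp3
C8: sp2 ✓
C9: sp2 ✓
C10: sp3
C11: sp3
C12: sp
C13: sp
6 carbons are sp2.

6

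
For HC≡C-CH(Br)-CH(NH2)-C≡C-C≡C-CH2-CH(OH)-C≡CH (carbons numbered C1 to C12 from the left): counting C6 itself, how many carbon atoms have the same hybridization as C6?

C6 is sp (two π bonds).
C1: sp ✓
C2: sp ✓
C3: sp3
C4: sp3
C5: sp ✓
C6: sp ✓
C7: sp ✓
C8: sp ✓
C9: sp3
C10: sp3
C11: sp ✓
C12: sp ✓
8 carbons are sp.

8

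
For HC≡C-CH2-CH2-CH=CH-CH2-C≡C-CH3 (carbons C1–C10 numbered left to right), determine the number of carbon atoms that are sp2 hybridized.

2

C1: sp
C2: sp
C3: sp3
C4: sp3
C5: sp2 ✓
C6: sp2 ✓
C7: sp3
C8: sp
C9: sp
C10: sp3
C5, C6 → 2 sp2 carbons.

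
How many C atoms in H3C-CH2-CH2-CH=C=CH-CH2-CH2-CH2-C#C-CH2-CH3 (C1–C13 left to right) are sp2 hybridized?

2

C1: sp3
C2: sp3
C3: sp3
C4: sp2 ✓
C5: sp
C6: sp2 ✓
C7: sp3
C8: sp3
C9: sp3
C10: sp
C11: sp
C12: sp3
C13: sp3
C4, C6 → 2 sp2 carbons.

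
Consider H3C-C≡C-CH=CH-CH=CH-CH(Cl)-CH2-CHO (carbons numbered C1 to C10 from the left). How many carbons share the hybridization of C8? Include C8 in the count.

C8 is sp3 (only σ bonds).
C1: sp3 ✓
C2: sp
C3: sp
C4: sp2
C5: sp2
C6: sp2
C7: sp2
C8: sp3 ✓
C9: sp3 ✓
C10: sp2
3 carbons are sp3.

3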